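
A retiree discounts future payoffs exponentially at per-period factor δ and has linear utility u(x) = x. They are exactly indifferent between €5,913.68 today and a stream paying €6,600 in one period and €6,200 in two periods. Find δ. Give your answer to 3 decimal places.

The stream is worth 6600δ + 6200δ² today, so 6600δ + 6200δ² = 5913.68.
That is, 6200δ² + 6600δ − 5913.68 = 0, a quadratic in δ.
The positive root is δ = [−6600 + √(6600² + 4·6200·5913.68)] / (2·6200) = (−6600 + 13792.000)/12400 ≈ 0.580.

δ ≈ 0.580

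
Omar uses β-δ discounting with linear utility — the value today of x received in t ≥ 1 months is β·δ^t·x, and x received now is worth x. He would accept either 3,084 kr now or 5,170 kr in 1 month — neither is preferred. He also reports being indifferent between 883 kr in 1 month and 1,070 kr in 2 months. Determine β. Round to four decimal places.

β ≈ 0.7228

Both payoffs in the second observation are in the future, so β drops out: δ^1·883 = δ^2·1070 ⇒ δ = 883/1070 = 0.82523.
Substituting δ into 3084 = β·δ·5170: β = 3084/(4266.458) ≈ 0.7228.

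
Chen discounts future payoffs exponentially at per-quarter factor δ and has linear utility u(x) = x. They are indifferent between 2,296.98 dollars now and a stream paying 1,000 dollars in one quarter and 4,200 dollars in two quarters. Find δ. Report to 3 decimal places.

Present value of the stream is 1000·δ + 4200·δ². Indifference gives 1000δ + 4200δ² = 2296.98.
That is, 4200δ² + 1000δ − 2296.98 = 0, a quadratic in δ.
The positive root is δ = [−1000 + √(1000² + 4·4200·2296.98)] / (2·4200) = (−1000 + 6292.000)/8400 ≈ 0.630.

δ ≈ 0.630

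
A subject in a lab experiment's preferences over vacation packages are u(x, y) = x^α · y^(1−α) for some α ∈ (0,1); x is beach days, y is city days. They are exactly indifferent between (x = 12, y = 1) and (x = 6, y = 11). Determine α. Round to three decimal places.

Indifference: 12^α · 1^(1−α) = 6^α · 11^(1−α).
(12/6)^α = (11/1)^(1−α); take logs: α·ln(12/6) = (1−α)·ln(11/1), i.e. α·0.693147 = (1−α)·2.397895.
So α/(1−α) = (2.397895)/(0.693147) = 3.459432, and α = 3.459432/4.459432 ≈ 0.776.

α ≈ 0.776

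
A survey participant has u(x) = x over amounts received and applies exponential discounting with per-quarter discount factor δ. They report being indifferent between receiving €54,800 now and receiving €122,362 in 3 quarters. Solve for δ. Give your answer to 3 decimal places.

Equating discounted utilities: u(54800) = δ^3·u(122362) ⇒ δ^3 = u(54800)/u(122362).
With u(x) = x: δ^3 = 54800/122362 = 0.44785.
Hence δ = (0.44785)^(1/3) = 0.76509.

δ ≈ 0.765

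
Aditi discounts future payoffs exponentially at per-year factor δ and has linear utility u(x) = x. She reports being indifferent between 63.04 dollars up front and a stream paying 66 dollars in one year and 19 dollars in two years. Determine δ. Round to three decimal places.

δ ≈ 0.780

Present value of the stream is 66·δ + 19·δ². Indifference gives 66δ + 19δ² = 63.04.
That is, 19δ² + 66δ − 63.04 = 0, a quadratic in δ.
The positive root is δ = [−66 + √(66² + 4·19·63.04)] / (2·19) = (−66 + 95.640)/38 ≈ 0.780.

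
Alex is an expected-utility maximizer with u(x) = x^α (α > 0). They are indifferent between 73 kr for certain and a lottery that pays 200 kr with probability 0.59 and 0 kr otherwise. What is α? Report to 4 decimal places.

α ≈ 0.5235

Since u(0) = 0, the lottery's EU is 0.59·200^α.
Setting u(73) equal to that: 73^α = 0.59·200^α ⇒ (73/200)^α = 0.59.
α = ln(0.59) / ln(73/200) = -0.5276327/-1.0078579 ≈ 0.5235.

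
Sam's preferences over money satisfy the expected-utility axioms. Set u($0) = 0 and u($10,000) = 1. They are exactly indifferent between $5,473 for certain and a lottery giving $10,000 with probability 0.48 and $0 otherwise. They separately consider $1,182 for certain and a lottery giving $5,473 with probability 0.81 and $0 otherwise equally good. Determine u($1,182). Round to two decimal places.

From the first indifference, u($5,473) = 0.48·u($10,000) + 0.52·u($0) = 0.48·1 + 0.52·0 = 0.48.
The second indifference gives u($1,182) = 0.81·u($5,473) + 0.19·u($0) = 0.81·0.48 + 0.19·0.00 = 0.3888.

0.39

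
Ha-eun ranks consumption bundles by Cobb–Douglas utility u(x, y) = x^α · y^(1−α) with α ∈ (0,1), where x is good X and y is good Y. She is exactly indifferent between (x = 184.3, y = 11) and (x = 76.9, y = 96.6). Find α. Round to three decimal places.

The Cobb–Douglas utilities coincide, so 184.3^α·11^(1−α) = 76.9^α·96.6^(1−α).
(184.3/76.9)^α = (96.6/11)^(1−α); take logs: α·ln(184.3/76.9) = (1−α)·ln(96.6/11), i.e. α·0.874059 = (1−α)·2.172683.
With A = 0.874059 and B = 2.172683: α·A = (1−α)·B, so α = B/(A+B) = 2.172683/3.046742 ≈ 0.713.

α ≈ 0.713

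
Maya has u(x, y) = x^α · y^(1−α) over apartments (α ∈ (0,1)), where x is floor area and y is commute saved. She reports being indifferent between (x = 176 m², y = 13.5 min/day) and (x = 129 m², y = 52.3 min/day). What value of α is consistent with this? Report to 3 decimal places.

α ≈ 0.813

Set the two utilities equal: 176^α·13.5^(1−α) = 129^α·52.3^(1−α).
Taking logs: α·ln 176 + (1−α)·ln 13.5 = α·ln 129 + (1−α)·ln 52.3, i.e. α·0.310672 = (1−α)·1.354307.
Thus α·(1.664979) = 1.354307, so α = 1.354307/1.664979 ≈ 0.813.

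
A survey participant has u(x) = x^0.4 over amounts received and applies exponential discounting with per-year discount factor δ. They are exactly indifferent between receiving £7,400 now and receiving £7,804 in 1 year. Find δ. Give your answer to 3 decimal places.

δ ≈ 0.979

Equating discounted utilities: u(7400) = δ·u(7804) ⇒ δ = u(7400)/u(7804).
With u(x) = x^0.4: δ = 7400^0.4/7804^0.4 = (7400/7804)^0.4 = 0.97896.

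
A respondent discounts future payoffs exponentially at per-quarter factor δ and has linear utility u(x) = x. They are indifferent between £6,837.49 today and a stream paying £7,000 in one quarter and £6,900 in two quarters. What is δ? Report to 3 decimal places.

δ ≈ 0.610

The stream is worth 7000δ + 6900δ² today, so 7000δ + 6900δ² = 6837.49.
So 6900δ² + 7000δ − 6837.49 = 0.
By the quadratic formula (taking the positive root), δ = (−7000 + √237714724.00) / 13800 ≈ 0.610.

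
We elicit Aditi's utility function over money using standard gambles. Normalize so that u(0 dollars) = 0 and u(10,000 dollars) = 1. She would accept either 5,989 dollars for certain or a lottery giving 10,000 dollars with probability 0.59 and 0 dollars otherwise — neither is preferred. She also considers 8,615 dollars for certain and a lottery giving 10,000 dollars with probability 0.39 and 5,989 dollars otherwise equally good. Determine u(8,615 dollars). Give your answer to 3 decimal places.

The first gamble pins u(5,989 dollars): it must equal 0.59·1 + 0.41·0 = 0.59.
Then u(8,615 dollars) = 0.39·u(10,000 dollars) + 0.61·u(5,989 dollars) = 0.39·1.00 + 0.61·0.59 = 0.7499.

0.750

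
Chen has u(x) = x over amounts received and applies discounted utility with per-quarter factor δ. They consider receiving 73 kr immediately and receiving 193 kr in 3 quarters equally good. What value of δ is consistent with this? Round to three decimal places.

δ ≈ 0.723

Equating discounted utilities: u(73) = δ^3·u(193) ⇒ δ^3 = u(73)/u(193).
With u(x) = x: δ^3 = 73/193 = 0.37824.
Taking the cube root: δ = 0.37824^(1/3) ≈ 0.723.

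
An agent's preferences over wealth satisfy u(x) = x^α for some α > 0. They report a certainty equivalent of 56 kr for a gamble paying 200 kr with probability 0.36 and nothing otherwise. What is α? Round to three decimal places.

α ≈ 0.803

Since u(0) = 0, the lottery's EU is 0.36·200^α.
Equating: 56^α = 0.36·200^α, i.e. 0.2800^α = 0.36.
Taking logs: α·ln(56/200) = ln(0.36), so α = -1.021651 / -1.272966 ≈ 0.803.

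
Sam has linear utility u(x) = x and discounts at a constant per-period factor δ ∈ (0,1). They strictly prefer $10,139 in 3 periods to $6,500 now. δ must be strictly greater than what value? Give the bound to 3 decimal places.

Comparing present values: 6500 < δ^3·10139.
So δ^3 > 6500/10139 = 0.64109; taking the cube root of both positive sides preserves the inequality.
δ > 0.64109^(1/3) = 0.862.

δ > 0.862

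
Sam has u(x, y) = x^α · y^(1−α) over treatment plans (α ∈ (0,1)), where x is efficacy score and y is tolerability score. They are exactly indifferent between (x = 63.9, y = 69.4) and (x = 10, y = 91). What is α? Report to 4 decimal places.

The Cobb–Douglas utilities coincide, so 63.9^α·69.4^(1−α) = 10^α·91^(1−α).
Rearrange to (63.9/10)^α = (91/69.4)^(1−α) and take logs: α·1.8547343 = (1−α)·0.2709726.
Thus α·(2.1257069) = 0.2709726, so α = 0.2709726/2.1257069 ≈ 0.1275.

α ≈ 0.1275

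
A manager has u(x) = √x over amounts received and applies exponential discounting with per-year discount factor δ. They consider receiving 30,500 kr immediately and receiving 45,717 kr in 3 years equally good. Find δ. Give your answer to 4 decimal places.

δ ≈ 0.9348

Indifference means u(30500) = δ^3 · u(45717), so δ^3 = u(30500)/u(45717).
With u(x) = √x: δ^3 = √30500/√45717 = √(30500/45717) = 0.81679.
Taking the cube root: δ = 0.81679^(1/3) ≈ 0.9348.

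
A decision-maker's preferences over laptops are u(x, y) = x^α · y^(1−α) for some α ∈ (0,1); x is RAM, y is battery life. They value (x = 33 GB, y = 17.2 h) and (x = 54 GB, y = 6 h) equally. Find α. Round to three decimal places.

α ≈ 0.681

Indifference: 33^α · 17.2^(1−α) = 54^α · 6^(1−α).
(33/54)^α = (6/17.2)^(1−α); take logs: α·ln(33/54) = (1−α)·ln(6/17.2), i.e. α·-0.492476 = (1−α)·-1.053150.
So α/(1−α) = (-1.053150)/(-0.492476) = 2.138480, and α = 2.138480/3.138480 ≈ 0.681.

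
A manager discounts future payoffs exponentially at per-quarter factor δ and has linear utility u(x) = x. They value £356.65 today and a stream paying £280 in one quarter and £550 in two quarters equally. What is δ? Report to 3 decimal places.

Present value of the stream is 280·δ + 550·δ². Indifference gives 280δ + 550δ² = 356.65.
That is, 550δ² + 280δ − 356.65 = 0, a quadratic in δ.
The positive root is δ = [−280 + √(280² + 4·550·356.65)] / (2·550) = (−280 + 928.994)/1100 ≈ 0.590.

δ ≈ 0.590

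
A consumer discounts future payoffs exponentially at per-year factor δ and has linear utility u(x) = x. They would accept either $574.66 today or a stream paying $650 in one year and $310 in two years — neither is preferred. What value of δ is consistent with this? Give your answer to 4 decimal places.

δ ≈ 0.6700

Equating present values: 574.66 = 650δ + 310δ².
That is, 310δ² + 650δ − 574.66 = 0, a quadratic in δ.
By the quadratic formula (taking the positive root), δ = (−650 + √1135078.40) / 620 ≈ 0.6700.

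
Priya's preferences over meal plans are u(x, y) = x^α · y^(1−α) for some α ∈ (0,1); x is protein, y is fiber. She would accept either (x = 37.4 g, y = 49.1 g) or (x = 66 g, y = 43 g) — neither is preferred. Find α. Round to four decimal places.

Set the two utilities equal: 37.4^α·49.1^(1−α) = 66^α·43^(1−α).
Rearrange to (37.4/66)^α = (43/49.1)^(1−α) and take logs: α·-0.5679840 = (1−α)·-0.1326589.
With A = -0.5679840 and B = -0.1326589: α·A = (1−α)·B, so α = B/(A+B) = -0.1326589/-0.7006429 ≈ 0.1893.

α ≈ 0.1893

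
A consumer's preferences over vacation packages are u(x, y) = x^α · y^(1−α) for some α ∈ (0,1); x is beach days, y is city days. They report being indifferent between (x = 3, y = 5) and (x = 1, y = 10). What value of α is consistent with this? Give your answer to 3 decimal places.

α ≈ 0.387

Set the two utilities equal: 3^α·5^(1−α) = 1^α·10^(1−α).
Rearrange to (3/1)^α = (10/5)^(1−α) and take logs: α·1.098612 = (1−α)·0.693147.
Thus α·(1.791759) = 0.693147, so α = 0.693147/1.791759 ≈ 0.387.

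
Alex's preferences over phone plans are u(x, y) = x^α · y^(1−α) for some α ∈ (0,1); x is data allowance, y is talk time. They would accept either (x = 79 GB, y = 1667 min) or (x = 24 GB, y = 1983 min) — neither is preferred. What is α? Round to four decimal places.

The Cobb–Douglas utilities coincide, so 79^α·1667^(1−α) = 24^α·1983^(1−α).
Taking logs: α·ln 79 + (1−α)·ln 1667 = α·ln 24 + (1−α)·ln 1983, i.e. α·1.1913940 = (1−α)·0.1735852.
Thus α·(1.3649792) = 0.1735852, so α = 0.1735852/1.3649792 ≈ 0.1272.

α ≈ 0.1272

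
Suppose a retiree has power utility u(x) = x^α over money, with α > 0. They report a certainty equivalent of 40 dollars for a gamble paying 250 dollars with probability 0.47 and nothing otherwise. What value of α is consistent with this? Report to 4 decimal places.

Since u(0) = 0, the lottery's EU is 0.47·250^α.
Equating: 40^α = 0.47·250^α, i.e. 0.1600^α = 0.47.
Take logs: α = ln 0.47 / ln(40/250) ≈ 0.411999.

α ≈ 0.4120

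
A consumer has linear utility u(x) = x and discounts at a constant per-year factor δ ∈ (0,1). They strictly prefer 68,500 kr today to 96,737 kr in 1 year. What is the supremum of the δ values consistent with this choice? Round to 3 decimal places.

δ < 0.708

The preference means 68500 > δ·96737.
Dividing through by 96737 gives δ < 0.70811.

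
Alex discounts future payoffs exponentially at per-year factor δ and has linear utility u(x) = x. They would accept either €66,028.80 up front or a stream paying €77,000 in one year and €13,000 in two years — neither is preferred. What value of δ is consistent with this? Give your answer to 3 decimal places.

δ ≈ 0.760

The stream is worth 77000δ + 13000δ² today, so 77000δ + 13000δ² = 66028.80.
So 13000δ² + 77000δ − 66028.80 = 0.
δ = (−77000 + √(77000² + 4·13000·66028.80)) / (2·13000) = (−77000 + √9362497600.00) / 26000 ≈ 0.760.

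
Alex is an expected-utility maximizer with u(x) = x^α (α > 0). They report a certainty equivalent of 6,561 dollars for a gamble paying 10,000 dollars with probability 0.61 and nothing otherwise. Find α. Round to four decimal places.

EU(lottery) = 0.61·10000^α + 0.39·0 = 0.61·10000^α.
Equating: 6561^α = 0.61·10000^α, i.e. 0.6561^α = 0.61.
Taking logs: α·ln(6561/10000) = ln(0.61), so α = -0.4942963 / -0.4214421 ≈ 1.1729.

α ≈ 1.1729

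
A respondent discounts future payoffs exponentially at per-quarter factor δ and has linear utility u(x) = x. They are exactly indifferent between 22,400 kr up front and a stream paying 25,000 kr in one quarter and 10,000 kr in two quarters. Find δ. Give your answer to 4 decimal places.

δ ≈ 0.7000

Present value of the stream is 25000·δ + 10000·δ². Indifference gives 25000δ + 10000δ² = 22400.
That is, 10000δ² + 25000δ − 22400 = 0, a quadratic in δ.
The positive root is δ = [−25000 + √(25000² + 4·10000·22400)] / (2·10000) = (−25000 + 39000.000)/20000 ≈ 0.7000.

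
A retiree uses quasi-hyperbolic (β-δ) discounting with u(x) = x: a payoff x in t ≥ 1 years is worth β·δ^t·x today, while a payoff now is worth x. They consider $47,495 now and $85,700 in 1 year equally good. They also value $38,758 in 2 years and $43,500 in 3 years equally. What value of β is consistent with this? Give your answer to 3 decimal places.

β ≈ 0.622

From the later pair, β·δ^2·38758 = β·δ^3·43500; dividing through, δ = 38758/43500 = 0.89099.
The first indifference: 47495 = β·δ·85700, so β = 47495/(δ·85700) = 47495/(0.89099·85700) ≈ 0.622.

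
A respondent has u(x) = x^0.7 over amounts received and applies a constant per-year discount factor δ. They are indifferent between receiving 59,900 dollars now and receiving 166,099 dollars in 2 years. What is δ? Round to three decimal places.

Indifference means u(59900) = δ^2 · u(166099), so δ^2 = u(59900)/u(166099).
Since u(x) = x^0.7, δ^2 = (59900/166099)^0.7 = 0.36063^0.7 = 0.48971.
Taking the square root: δ = 0.48971^(1/2) ≈ 0.700.

δ ≈ 0.700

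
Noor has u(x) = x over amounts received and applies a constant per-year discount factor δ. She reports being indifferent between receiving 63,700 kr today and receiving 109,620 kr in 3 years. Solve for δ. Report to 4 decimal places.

Indifference means u(63700) = δ^3 · u(109620), so δ^3 = u(63700)/u(109620).
With u(x) = x: δ^3 = 63700/109620 = 0.58110.
So δ = 0.58110^(1/3) ≈ 0.8345.

δ ≈ 0.8345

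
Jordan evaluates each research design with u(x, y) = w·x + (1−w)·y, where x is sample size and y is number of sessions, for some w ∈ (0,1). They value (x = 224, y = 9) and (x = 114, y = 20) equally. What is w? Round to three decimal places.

Indifference: w·224 + (1−w)·9 = w·114 + (1−w)·20.
Rearranging, 110·w − 11·(1−w) = 0.
So w/(1−w) = 11/110 = 0.1000, giving w = 11/(110+11) = 0.091.

w = 0.091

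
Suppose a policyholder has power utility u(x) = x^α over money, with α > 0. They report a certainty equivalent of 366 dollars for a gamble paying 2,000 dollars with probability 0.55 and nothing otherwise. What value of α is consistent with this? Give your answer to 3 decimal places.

The lottery's expected utility is 0.55·u(2000) + 0.45·u(0) = 0.55·2000^α (since u(0) = 0 for α > 0).
Equating: 366^α = 0.55·2000^α, i.e. 0.1830^α = 0.55.
Taking logs: α·ln(366/2000) = ln(0.55), so α = -0.597837 / -1.698269 ≈ 0.352.

α ≈ 0.352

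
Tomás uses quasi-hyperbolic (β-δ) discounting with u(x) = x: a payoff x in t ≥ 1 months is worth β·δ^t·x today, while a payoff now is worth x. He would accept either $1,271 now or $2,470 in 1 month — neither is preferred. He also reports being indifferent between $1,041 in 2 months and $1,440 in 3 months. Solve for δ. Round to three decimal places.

δ ≈ 0.723

Both payoffs in the second observation are in the future, so β drops out: δ^2·1041 = δ^3·1440 ⇒ δ = 1041/1440 = 0.72292.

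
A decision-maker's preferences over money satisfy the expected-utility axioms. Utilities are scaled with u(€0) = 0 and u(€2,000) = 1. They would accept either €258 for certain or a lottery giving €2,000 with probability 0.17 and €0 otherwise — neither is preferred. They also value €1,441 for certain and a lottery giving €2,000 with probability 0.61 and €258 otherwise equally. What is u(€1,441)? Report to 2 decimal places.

0.68

First, u(€258) = 0.17·u(€2,000) + 0.83·u(€0) = 0.17.
Chaining: u(€1,441) = 0.61·1.00 + 0.39·0.17 = 0.6763.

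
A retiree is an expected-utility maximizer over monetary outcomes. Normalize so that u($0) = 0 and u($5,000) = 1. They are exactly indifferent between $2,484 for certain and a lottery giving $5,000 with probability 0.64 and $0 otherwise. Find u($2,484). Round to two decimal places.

0.64

By the standard-gamble method, u($2,484) is just the indifference probability on the best outcome: 0.64.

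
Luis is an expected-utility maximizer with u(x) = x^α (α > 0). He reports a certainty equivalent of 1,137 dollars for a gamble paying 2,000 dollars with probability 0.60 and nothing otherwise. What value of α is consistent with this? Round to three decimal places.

Since u(0) = 0, the lottery's EU is 0.60·2000^α.
Setting u(1137) equal to that: 1137^α = 0.60·2000^α ⇒ (1137/2000)^α = 0.60.
Take logs: α = ln 0.60 / ln(1137/2000) ≈ 0.90451.

α ≈ 0.905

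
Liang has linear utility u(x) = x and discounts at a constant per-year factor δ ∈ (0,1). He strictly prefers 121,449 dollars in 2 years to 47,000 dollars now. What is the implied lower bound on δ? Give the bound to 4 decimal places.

δ > 0.6221

Comparing present values: 47000 < δ^2·121449.
So δ^2 > 47000/121449 = 0.38699; taking the square root of both positive sides preserves the inequality.
δ > 0.38699^(1/2) = 0.6221.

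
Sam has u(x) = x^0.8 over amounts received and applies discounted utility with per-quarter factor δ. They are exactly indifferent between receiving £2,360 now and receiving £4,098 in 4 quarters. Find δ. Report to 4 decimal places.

Equating discounted utilities: u(2360) = δ^4·u(4098) ⇒ δ^4 = u(2360)/u(4098).
Since u(x) = x^0.8, δ^4 = (2360/4098)^0.8 = 0.57589^0.8 = 0.64309.
So δ = 0.64309^(1/4) ≈ 0.8955.

δ ≈ 0.8955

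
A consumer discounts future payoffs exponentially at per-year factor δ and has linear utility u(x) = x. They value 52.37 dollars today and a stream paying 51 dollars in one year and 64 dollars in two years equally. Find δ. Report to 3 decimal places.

δ ≈ 0.590

Present value of the stream is 51·δ + 64·δ². Indifference gives 51δ + 64δ² = 52.37.
Rearranged: 64δ² + 51δ − 52.37 = 0.
By the quadratic formula (taking the positive root), δ = (−51 + √16007.72) / 128 ≈ 0.590.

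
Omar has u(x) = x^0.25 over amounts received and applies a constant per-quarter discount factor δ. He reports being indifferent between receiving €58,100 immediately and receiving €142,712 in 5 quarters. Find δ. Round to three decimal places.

Equating discounted utilities: u(58100) = δ^5·u(142712) ⇒ δ^5 = u(58100)/u(142712).
Since u(x) = x^0.25, δ^5 = (58100/142712)^0.25 = 0.40711^0.25 = 0.79878.
Hence δ = (0.79878)^(1/5) = 0.95606.

δ ≈ 0.956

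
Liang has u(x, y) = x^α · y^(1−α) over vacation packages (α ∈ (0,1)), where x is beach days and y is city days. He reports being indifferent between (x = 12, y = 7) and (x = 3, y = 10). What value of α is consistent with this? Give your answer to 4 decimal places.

Set the two utilities equal: 12^α·7^(1−α) = 3^α·10^(1−α).
(12/3)^α = (10/7)^(1−α); take logs: α·ln(12/3) = (1−α)·ln(10/7), i.e. α·1.3862944 = (1−α)·0.3566749.
Thus α·(1.7429693) = 0.3566749, so α = 0.3566749/1.7429693 ≈ 0.2046.

α ≈ 0.2046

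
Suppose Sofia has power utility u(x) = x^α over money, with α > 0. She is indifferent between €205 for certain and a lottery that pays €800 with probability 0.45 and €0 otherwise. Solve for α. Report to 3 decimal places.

α ≈ 0.586

EU(lottery) = 0.45·800^α + 0.55·0 = 0.45·800^α.
Indifference: 205^α = 0.45·800^α, so (205/800)^α = 0.45.
α = ln(0.45) / ln(205/800) = -0.798508/-1.361602 ≈ 0.586.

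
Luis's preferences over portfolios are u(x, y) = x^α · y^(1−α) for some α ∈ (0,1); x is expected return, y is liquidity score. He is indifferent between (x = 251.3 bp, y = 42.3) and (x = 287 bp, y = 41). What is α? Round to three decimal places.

The Cobb–Douglas utilities coincide, so 251.3^α·42.3^(1−α) = 287^α·41^(1−α).
(251.3/287)^α = (41/42.3)^(1−α); take logs: α·ln(251.3/287) = (1−α)·ln(41/42.3), i.e. α·-0.132835 = (1−α)·-0.031215.
So α/(1−α) = (-0.031215)/(-0.132835) = 0.234991, and α = 0.234991/1.234991 ≈ 0.190.

α ≈ 0.190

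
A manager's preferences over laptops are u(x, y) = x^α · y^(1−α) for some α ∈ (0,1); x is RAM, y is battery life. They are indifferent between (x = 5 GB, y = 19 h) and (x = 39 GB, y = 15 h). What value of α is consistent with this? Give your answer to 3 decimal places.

α ≈ 0.103

Indifference: 5^α · 19^(1−α) = 39^α · 15^(1−α).
Rearrange to (5/39)^α = (15/19)^(1−α) and take logs: α·-2.054124 = (1−α)·-0.236389.
Thus α·(-2.290513) = -0.236389, so α = -0.236389/-2.290513 ≈ 0.103.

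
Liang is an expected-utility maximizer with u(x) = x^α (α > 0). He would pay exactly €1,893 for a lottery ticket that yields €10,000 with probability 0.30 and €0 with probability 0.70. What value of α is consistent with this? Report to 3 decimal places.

The lottery's expected utility is 0.30·u(10000) + 0.70·u(0) = 0.30·10000^α (since u(0) = 0 for α > 0).
Indifference: 1893^α = 0.30·10000^α, so (1893/10000)^α = 0.30.
Taking logs: α·ln(1893/10000) = ln(0.30), so α = -1.203973 / -1.664422 ≈ 0.723.

α ≈ 0.723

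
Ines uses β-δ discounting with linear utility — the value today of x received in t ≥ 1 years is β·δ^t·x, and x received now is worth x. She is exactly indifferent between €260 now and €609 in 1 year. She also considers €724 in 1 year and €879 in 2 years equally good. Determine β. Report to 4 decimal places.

From the later pair, β·δ^1·724 = β·δ^2·879; dividing through, δ = 724/879 = 0.82366.
Now use the now-vs-future pair: 260 = β·δ·609 gives β = 260/(0.82366·609) ≈ 0.5183.

β ≈ 0.5183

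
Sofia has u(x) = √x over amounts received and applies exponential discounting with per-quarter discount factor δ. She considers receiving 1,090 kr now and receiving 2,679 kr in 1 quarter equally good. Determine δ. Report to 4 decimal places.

The payoff in 1 quarter is discounted by δ, so u(1090) = δ·u(2679) and δ = u(1090)/u(2679).
With u(x) = √x: δ = √1090/√2679 = √(1090/2679) = 0.63786.

δ ≈ 0.6379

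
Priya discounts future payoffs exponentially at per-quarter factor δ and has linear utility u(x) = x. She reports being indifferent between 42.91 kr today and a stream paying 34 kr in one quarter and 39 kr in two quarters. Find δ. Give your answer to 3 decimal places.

δ ≈ 0.700

Equating present values: 42.91 = 34δ + 39δ².
So 39δ² + 34δ − 42.91 = 0.
δ = (−34 + √(34² + 4·39·42.91)) / (2·39) = (−34 + √7849.96) / 78 ≈ 0.700.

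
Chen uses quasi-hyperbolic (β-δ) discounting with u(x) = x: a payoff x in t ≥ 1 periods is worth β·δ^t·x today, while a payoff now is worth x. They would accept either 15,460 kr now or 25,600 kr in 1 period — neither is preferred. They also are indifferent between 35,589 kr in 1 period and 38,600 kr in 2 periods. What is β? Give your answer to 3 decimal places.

β ≈ 0.655

The second indifference involves only future payoffs, so β cancels: β·δ^1·35589 = β·δ^2·38600, giving δ = 35589/38600 = 0.92199.
Now use the now-vs-future pair: 15460 = β·δ·25600 gives β = 15460/(0.92199·25600) ≈ 0.655.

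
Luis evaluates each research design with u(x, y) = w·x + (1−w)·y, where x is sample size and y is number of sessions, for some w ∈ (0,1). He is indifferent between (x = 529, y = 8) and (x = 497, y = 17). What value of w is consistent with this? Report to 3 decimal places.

u(529,8) = u(497,17) means w·529 + (1−w)·8 = w·497 + (1−w)·17.
w·(529−497) = (1−w)·(17−8), i.e. w·32 = (1−w)·9.
So w/(1−w) = 9/32 = 0.2812, giving w = 9/(32+9) = 0.220.

w = 0.220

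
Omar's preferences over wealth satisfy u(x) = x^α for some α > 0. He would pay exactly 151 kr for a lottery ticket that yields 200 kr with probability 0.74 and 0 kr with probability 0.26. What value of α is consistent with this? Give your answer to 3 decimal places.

The lottery's expected utility is 0.74·u(200) + 0.26·u(0) = 0.74·200^α (since u(0) = 0 for α > 0).
Setting u(151) equal to that: 151^α = 0.74·200^α ⇒ (151/200)^α = 0.74.
Taking logs: α·ln(151/200) = ln(0.74), so α = -0.301105 / -0.281038 ≈ 1.071.

α ≈ 1.071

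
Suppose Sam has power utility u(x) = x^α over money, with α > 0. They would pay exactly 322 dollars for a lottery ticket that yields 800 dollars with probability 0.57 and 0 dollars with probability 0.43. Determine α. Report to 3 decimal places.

Since u(0) = 0, the lottery's EU is 0.57·800^α.
Equating: 322^α = 0.57·800^α, i.e. 0.4025^α = 0.57.
α = ln(0.57) / ln(322/800) = -0.562119/-0.910060 ≈ 0.618.

α ≈ 0.618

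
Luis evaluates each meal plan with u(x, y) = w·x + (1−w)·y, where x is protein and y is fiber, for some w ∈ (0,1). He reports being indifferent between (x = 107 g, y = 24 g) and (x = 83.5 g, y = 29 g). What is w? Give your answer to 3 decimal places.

w = 0.175

Indifference: w·107 + (1−w)·24 = w·83.5 + (1−w)·29.
w·(107−83.5) = (1−w)·(29−24), i.e. w·23.5 = (1−w)·5.
Hence w = 5/(23.5+5) = 5/28.5 = 0.175.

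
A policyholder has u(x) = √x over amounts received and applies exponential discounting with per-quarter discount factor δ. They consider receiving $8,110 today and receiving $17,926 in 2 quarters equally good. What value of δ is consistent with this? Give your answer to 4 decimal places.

The payoff in 2 quarters is discounted by δ^2, so u(8110) = δ^2·u(17926) and δ^2 = u(8110)/u(17926).
With u(x) = √x: δ^2 = √8110/√17926 = √(8110/17926) = 0.67262.
Taking the square root: δ = 0.67262^(1/2) ≈ 0.8201.

δ ≈ 0.8201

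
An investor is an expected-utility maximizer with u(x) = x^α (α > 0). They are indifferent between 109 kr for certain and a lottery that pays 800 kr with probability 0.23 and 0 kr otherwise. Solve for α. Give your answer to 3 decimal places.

α ≈ 0.737

The lottery's expected utility is 0.23·u(800) + 0.77·u(0) = 0.23·800^α (since u(0) = 0 for α > 0).
Setting u(109) equal to that: 109^α = 0.23·800^α ⇒ (109/800)^α = 0.23.
Taking logs: α·ln(109/800) = ln(0.23), so α = -1.469676 / -1.993264 ≈ 0.737.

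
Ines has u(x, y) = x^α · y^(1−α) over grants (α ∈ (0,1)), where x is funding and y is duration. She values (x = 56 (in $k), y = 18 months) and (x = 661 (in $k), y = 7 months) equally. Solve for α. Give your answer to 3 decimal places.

Indifference: 56^α · 18^(1−α) = 661^α · 7^(1−α).
(56/661)^α = (7/18)^(1−α); take logs: α·ln(56/661) = (1−α)·ln(7/18), i.e. α·-2.468402 = (1−α)·-0.944462.
With A = -2.468402 and B = -0.944462: α·A = (1−α)·B, so α = B/(A+B) = -0.944462/-3.412864 ≈ 0.277.

α ≈ 0.277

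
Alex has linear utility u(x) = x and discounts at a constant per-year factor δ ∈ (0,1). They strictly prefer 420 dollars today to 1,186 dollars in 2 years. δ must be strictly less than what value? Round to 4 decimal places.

δ < 0.5951

Comparing present values: 420 > δ^2·1186.
Hence δ^2 < 420/1186 = 0.35413, and x ↦ x^(1/2) is increasing on (0,∞).
δ < (420/1186)^(1/2) ≈ 0.5951.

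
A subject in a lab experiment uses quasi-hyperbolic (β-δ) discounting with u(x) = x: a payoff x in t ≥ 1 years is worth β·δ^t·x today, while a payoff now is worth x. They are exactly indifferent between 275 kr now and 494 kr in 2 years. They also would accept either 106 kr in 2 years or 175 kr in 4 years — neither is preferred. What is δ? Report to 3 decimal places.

Both payoffs in the second observation are in the future, so β drops out: δ^2·106 = δ^4·175 ⇒ δ^2 = 106/175 = 0.60571, so δ = 0.77828.

δ ≈ 0.778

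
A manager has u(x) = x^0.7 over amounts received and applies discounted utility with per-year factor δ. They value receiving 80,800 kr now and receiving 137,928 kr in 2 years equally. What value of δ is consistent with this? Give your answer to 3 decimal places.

δ ≈ 0.829

Indifference means u(80800) = δ^2 · u(137928), so δ^2 = u(80800)/u(137928).
With u(x) = x^0.7: δ^2 = 80800^0.7/137928^0.7 = (80800/137928)^0.7 = 0.68775.
Hence δ = (0.68775)^(1/2) = 0.82931.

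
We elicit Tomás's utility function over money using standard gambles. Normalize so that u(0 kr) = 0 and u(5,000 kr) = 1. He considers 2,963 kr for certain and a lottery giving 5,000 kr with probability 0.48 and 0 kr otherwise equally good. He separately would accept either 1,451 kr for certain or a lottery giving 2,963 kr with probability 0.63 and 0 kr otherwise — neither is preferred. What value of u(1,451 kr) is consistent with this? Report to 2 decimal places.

0.30

First, u(2,963 kr) = 0.48·u(5,000 kr) + 0.52·u(0 kr) = 0.48.
Then u(1,451 kr) = 0.63·u(2,963 kr) + 0.37·u(0 kr) = 0.63·0.48 + 0.37·0.00 = 0.3024.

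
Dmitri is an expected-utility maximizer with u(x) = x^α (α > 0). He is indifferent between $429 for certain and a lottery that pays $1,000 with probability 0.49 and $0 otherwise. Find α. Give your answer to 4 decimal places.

EU(lottery) = 0.49·1000^α + 0.51·0 = 0.49·1000^α.
Equating: 429^α = 0.49·1000^α, i.e. 0.4290^α = 0.49.
α = ln(0.49) / ln(429/1000) = -0.7133499/-0.8462984 ≈ 0.8429.

α ≈ 0.8429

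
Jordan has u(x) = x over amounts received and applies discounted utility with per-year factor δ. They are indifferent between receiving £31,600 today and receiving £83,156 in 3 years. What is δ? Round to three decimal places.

Indifference means u(31600) = δ^3 · u(83156), so δ^3 = u(31600)/u(83156).
With u(x) = x: δ^3 = 31600/83156 = 0.38001.
Hence δ = (0.38001)^(1/3) = 0.72432.

δ ≈ 0.724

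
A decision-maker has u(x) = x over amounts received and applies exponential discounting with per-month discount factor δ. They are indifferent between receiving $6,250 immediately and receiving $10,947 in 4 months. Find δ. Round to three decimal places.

δ ≈ 0.869

Indifference means u(6250) = δ^4 · u(10947), so δ^4 = u(6250)/u(10947).
With u(x) = x: δ^4 = 6250/10947 = 0.57093.
Hence δ = (0.57093)^(1/4) = 0.86925.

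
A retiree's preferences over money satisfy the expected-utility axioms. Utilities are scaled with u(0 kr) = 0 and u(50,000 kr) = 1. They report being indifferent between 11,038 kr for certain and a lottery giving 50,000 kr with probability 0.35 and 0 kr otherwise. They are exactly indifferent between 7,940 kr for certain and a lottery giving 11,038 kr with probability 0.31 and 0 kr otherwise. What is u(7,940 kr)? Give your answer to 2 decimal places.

0.11

The first gamble pins u(11,038 kr): it must equal 0.35·1 + 0.65·0 = 0.35.
Chaining: u(7,940 kr) = 0.31·0.35 + 0.69·0.00 = 0.1085.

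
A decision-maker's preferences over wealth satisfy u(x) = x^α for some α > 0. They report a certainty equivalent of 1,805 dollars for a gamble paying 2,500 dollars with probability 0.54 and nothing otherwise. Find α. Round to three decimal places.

α ≈ 1.892

Since u(0) = 0, the lottery's EU is 0.54·2500^α.
Equating: 1805^α = 0.54·2500^α, i.e. 0.7220^α = 0.54.
Taking logs: α·ln(1805/2500) = ln(0.54), so α = -0.616186 / -0.325730 ≈ 1.892.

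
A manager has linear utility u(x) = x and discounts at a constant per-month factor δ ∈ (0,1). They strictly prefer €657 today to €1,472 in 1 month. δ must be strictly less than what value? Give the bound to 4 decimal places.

δ < 0.4463

The preference means 657 > δ·1472.
So δ < 657/1472 = 0.44633.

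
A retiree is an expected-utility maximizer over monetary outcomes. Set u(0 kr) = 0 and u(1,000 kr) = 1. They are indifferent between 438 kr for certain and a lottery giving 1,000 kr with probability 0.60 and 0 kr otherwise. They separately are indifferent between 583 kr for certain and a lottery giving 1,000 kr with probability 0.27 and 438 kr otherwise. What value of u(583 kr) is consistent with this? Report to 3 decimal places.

First, u(438 kr) = 0.60·u(1,000 kr) + 0.40·u(0 kr) = 0.60.
Then u(583 kr) = 0.27·u(1,000 kr) + 0.73·u(438 kr) = 0.27·1.00 + 0.73·0.60 = 0.7080.

0.708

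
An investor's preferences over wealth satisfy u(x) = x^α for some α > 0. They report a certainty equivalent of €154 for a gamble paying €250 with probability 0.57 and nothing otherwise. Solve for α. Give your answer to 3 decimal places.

EU(lottery) = 0.57·250^α + 0.43·0 = 0.57·250^α.
Indifference: 154^α = 0.57·250^α, so (154/250)^α = 0.57.
Take logs: α = ln 0.57 / ln(154/250) ≈ 1.16018.

α ≈ 1.160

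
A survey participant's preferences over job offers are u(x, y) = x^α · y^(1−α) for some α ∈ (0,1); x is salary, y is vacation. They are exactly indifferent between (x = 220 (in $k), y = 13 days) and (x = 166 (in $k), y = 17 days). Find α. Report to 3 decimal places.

Set the two utilities equal: 220^α·13^(1−α) = 166^α·17^(1−α).
Taking logs: α·ln 220 + (1−α)·ln 13 = α·ln 166 + (1−α)·ln 17, i.e. α·0.281640 = (1−α)·0.268264.
With A = 0.281640 and B = 0.268264: α·A = (1−α)·B, so α = B/(A+B) = 0.268264/0.549904 ≈ 0.488.

α ≈ 0.488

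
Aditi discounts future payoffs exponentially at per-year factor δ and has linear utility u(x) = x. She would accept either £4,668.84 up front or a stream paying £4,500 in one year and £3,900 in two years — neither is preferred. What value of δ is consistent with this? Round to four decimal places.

δ ≈ 0.6600

Equating present values: 4668.84 = 4500δ + 3900δ².
That is, 3900δ² + 4500δ − 4668.84 = 0, a quadratic in δ.
By the quadratic formula (taking the positive root), δ = (−4500 + √93083904.00) / 7800 ≈ 0.6600.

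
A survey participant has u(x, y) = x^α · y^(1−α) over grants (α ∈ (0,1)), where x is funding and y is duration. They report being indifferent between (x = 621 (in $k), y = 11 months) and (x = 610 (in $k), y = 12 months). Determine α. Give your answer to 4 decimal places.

α ≈ 0.8296

Set the two utilities equal: 621^α·11^(1−α) = 610^α·12^(1−α).
(621/610)^α = (12/11)^(1−α); take logs: α·ln(621/610) = (1−α)·ln(12/11), i.e. α·0.0178721 = (1−α)·0.0870114.
Thus α·(0.1048835) = 0.0870114, so α = 0.0870114/0.1048835 ≈ 0.8296.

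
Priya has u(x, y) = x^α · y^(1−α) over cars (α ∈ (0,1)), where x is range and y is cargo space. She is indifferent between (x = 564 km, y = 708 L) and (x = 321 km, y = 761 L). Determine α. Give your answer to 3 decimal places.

α ≈ 0.114

The Cobb–Douglas utilities coincide, so 564^α·708^(1−α) = 321^α·761^(1−α).
(564/321)^α = (761/708)^(1−α); take logs: α·ln(564/321) = (1−α)·ln(761/708), i.e. α·0.563613 = (1−α)·0.072189.
So α/(1−α) = (0.072189)/(0.563613) = 0.128083, and α = 0.128083/1.128083 ≈ 0.114.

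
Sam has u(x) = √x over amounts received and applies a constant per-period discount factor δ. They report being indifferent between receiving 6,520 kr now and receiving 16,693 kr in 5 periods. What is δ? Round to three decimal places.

Indifference means u(6520) = δ^5 · u(16693), so δ^5 = u(6520)/u(16693).
Since u(x) = √x, δ^5 = √(6520/16693) = 0.62497.
So δ = 0.62497^(1/5) ≈ 0.910.

δ ≈ 0.910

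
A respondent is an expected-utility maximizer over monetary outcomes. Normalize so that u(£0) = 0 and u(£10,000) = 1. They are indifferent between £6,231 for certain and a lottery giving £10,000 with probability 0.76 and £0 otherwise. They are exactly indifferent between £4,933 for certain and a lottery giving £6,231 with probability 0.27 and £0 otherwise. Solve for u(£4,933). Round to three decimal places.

First, u(£6,231) = 0.76·u(£10,000) + 0.24·u(£0) = 0.76.
The second indifference gives u(£4,933) = 0.27·u(£6,231) + 0.73·u(£0) = 0.27·0.76 + 0.73·0.00 = 0.2052.

0.205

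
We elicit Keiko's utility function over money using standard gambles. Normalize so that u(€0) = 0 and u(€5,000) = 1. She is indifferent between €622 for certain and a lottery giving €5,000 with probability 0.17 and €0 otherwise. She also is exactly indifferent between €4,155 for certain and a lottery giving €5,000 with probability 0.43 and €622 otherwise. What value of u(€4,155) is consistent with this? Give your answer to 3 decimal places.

The first gamble pins u(€622): it must equal 0.17·1 + 0.83·0 = 0.17.
Chaining: u(€4,155) = 0.43·1.00 + 0.57·0.17 = 0.5269.

0.527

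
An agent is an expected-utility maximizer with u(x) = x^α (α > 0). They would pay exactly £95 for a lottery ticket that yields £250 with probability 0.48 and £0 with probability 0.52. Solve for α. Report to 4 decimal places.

α ≈ 0.7586

The lottery's expected utility is 0.48·u(250) + 0.52·u(0) = 0.48·250^α (since u(0) = 0 for α > 0).
Indifference: 95^α = 0.48·250^α, so (95/250)^α = 0.48.
Taking logs: α·ln(95/250) = ln(0.48), so α = -0.7339692 / -0.9675840 ≈ 0.7586.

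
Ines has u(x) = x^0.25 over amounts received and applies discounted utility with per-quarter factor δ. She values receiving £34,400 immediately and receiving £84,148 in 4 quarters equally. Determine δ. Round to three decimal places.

δ ≈ 0.946

The payoff in 4 quarters is discounted by δ^4, so u(34400) = δ^4·u(84148) and δ^4 = u(34400)/u(84148).
Since u(x) = x^0.25, δ^4 = (34400/84148)^0.25 = 0.40880^0.25 = 0.79961.
So δ = 0.79961^(1/4) ≈ 0.946.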